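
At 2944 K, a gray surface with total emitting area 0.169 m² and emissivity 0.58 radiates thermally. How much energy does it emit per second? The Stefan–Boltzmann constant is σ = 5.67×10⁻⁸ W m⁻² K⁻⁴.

P ≈ 4.17×10^5 W

P = εσAT⁴ = 0.58 × 5.67×10⁻⁸ × 0.169 × (2944)⁴ = 0.58 × 5.67×10⁻⁸ × 0.169 × 7.51×10^13.
P = 4.17×10^5 W.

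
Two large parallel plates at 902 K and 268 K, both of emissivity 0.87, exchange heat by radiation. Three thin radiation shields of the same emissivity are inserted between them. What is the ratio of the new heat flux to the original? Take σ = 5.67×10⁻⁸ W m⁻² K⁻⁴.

With N identical shields there are N+1 = 4 gaps in series, each with the same radiative resistance, so the flux falls to 1/(N+1) of its unshielded value.

ratio ≈ 0.250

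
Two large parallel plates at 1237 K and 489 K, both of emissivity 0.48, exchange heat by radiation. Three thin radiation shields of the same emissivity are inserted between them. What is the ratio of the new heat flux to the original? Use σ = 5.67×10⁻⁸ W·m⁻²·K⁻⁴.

With N identical shields there are N+1 = 4 gaps in series, each with the same radiative resistance, so the flux falls to 1/(N+1) of its unshielded value.

ratio ≈ 0.250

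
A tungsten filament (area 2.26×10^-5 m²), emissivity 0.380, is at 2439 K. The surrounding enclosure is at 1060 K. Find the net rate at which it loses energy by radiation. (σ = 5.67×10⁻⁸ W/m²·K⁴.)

Q = εσA(T⁴ − T_s⁴). T⁴ − T_s⁴ = (2439)⁴ − (1060)⁴ = 3.54×10^13 − 1.26×10^12 = 3.41×10^13 K⁴.
Q = 0.380 × 5.67×10⁻⁸ × 2.26×10^-5 × 3.41×10^13 = 16.6 W.

Q ≈ 16.6 W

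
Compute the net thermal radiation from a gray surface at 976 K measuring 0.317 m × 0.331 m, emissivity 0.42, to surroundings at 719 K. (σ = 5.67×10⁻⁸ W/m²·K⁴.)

A = 0.317 × 0.331 = 0.105 m².
Q = εσA(T⁴ − T_s⁴). T⁴ − T_s⁴ = (976)⁴ − (719)⁴ = 9.07×10^11 − 2.67×10^11 = 6.40×10^11 K⁴.
Q = 0.42 × 5.67×10⁻⁸ × 0.105 × 6.40×10^11 = 1600 W.

Q ≈ 1600 W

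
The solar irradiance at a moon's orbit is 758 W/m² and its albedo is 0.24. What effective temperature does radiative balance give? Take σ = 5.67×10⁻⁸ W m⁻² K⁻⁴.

T ≈ 224 K

Power absorbed = (1−a)S·πR²; power emitted = 4πR²σT⁴. Equating and cancelling πR²:
T = ((1−a)S / 4σ)^(1/4) = (576 / (4 × 5.67×10⁻⁸))^(1/4) = (2.54×10^9)^(1/4).
T = 224 K.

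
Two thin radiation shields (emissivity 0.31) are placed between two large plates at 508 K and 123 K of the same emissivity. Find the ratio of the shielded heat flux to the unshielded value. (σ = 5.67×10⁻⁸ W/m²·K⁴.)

With N identical shields there are N+1 = 3 gaps in series, each with the same radiative resistance, so the flux falls to 1/(N+1) of its unshielded value.

ratio ≈ 0.333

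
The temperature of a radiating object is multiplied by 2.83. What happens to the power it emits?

P ∝ T⁴, so the power scales as (2.83)⁴ = 64.1.

factor ≈ 64.1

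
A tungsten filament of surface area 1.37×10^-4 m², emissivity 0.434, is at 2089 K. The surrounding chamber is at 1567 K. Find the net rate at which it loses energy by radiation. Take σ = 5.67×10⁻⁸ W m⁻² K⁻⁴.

Q ≈ 43.9 W

Q = εσA(T⁴ − T_s⁴). T⁴ − T_s⁴ = (2089)⁴ − (1567)⁴ = 1.90×10^13 − 6.03×10^12 = 1.30×10^13 K⁴.
Q = 0.434 × 5.67×10⁻⁸ × 1.37×10^-4 × 1.30×10^13 = 43.9 W.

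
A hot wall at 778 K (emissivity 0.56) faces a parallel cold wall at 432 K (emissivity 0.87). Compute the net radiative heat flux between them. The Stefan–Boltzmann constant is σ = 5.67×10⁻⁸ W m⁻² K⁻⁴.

q ≈ 9710 W/m²

For two large parallel gray plates, q = σ(T₁⁴ − T₂⁴) / (1/ε₁ + 1/ε₂ − 1).
1/ε₁ + 1/ε₂ − 1 = 1/0.56 + 1/0.87 − 1 = 1.935.
T₁⁴ − T₂⁴ = 3.66×10^11 − 3.48×10^10 = 3.32×10^11 K⁴.
q = 5.67×10⁻⁸ × 3.32×10^11 / 1.935 = 9710 W/m².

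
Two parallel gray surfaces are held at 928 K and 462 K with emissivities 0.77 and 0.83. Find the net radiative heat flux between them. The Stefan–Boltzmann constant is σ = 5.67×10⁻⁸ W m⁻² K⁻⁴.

For two large parallel gray plates, q = σ(T₁⁴ − T₂⁴) / (1/ε₁ + 1/ε₂ − 1).
1/ε₁ + 1/ε₂ − 1 = 1/0.77 + 1/0.83 − 1 = 1.504.
T₁⁴ − T₂⁴ = 7.42×10^11 − 4.56×10^10 = 6.96×10^11 K⁴.
q = 5.67×10⁻⁸ × 6.96×10^11 / 1.504 = 26300 W/m².

q ≈ 26300 W/m²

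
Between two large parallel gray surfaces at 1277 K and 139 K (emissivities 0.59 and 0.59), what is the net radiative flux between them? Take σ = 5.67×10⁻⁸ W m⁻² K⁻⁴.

q ≈ 63100 W/m²

For two large parallel gray plates, q = σ(T₁⁴ − T₂⁴) / (1/ε₁ + 1/ε₂ − 1).
1/ε₁ + 1/ε₂ − 1 = 1/0.59 + 1/0.59 − 1 = 2.390.
T₁⁴ − T₂⁴ = 2.66×10^12 − 3.73×10^8 = 2.66×10^12 K⁴.
q = 5.67×10⁻⁸ × 2.66×10^12 / 2.390 = 63100 W/m².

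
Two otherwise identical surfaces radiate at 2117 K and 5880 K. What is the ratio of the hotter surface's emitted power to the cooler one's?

ratio ≈ 59.5

P ∝ T⁴, so the ratio is (5880/2117)⁴ = (2.778)⁴ = 59.5.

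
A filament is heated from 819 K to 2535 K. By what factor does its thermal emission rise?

ratio ≈ 91.8

P ∝ T⁴, so the ratio is (2535/819)⁴ = (3.095)⁴ = 91.8.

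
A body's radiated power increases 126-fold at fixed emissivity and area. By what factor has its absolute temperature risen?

P ∝ T⁴ ⇒ T ∝ P^(1/4), so T scales by (126)^(1/4) = 3.35.

factor ≈ 3.35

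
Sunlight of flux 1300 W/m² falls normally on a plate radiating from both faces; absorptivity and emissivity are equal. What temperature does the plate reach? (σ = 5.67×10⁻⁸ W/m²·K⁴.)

Absorbed flux αS = emitted flux 2εσT⁴ per unit area; with α = ε this gives T = (S/2σ)^(1/4).
T = (1300 / (2 × 5.67×10⁻⁸))^(1/4) = (1.15×10^10)^(1/4).
T = 327 K.

T ≈ 327 K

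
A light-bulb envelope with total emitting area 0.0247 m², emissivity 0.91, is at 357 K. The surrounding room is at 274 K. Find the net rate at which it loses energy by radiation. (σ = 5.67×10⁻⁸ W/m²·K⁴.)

Q = εσA(T⁴ − T_s⁴). T⁴ − T_s⁴ = (357)⁴ − (274)⁴ = 1.62×10^10 − 5.64×10^9 = 1.06×10^10 K⁴.
Q = 0.91 × 5.67×10⁻⁸ × 0.0247 × 1.06×10^10 = 13.5 W.

Q ≈ 13.5 W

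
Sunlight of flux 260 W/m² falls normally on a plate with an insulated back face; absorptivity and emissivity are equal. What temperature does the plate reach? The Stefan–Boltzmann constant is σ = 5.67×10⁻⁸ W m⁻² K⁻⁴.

T ≈ 260 K

Absorbed flux αS = emitted flux εσT⁴ (one radiating face); with α = ε, T = (S/σ)^(1/4).
T = (260 / 5.67×10⁻⁸)^(1/4) = (4.59×10^9)^(1/4).
T = 260 K.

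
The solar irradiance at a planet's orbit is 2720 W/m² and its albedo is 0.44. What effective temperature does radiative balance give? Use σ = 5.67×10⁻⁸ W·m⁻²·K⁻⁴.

Power absorbed = (1−a)S·πR²; power emitted = 4πR²σT⁴. Equating and cancelling πR²:
T = ((1−a)S / 4σ)^(1/4) = (1520 / (4 × 5.67×10⁻⁸))^(1/4) = (6.72×10^9)^(1/4).
T = 286 K.

T ≈ 286 K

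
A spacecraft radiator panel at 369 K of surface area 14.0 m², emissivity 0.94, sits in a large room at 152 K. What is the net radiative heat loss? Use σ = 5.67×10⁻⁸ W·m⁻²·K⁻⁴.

Q = εσA(T⁴ − T_s⁴). T⁴ − T_s⁴ = (369)⁴ − (152)⁴ = 1.85×10^10 − 5.34×10^8 = 1.80×10^10 K⁴.
Q = 0.94 × 5.67×10⁻⁸ × 14.0 × 1.80×10^10 = 13400 W.

Q ≈ 13400 W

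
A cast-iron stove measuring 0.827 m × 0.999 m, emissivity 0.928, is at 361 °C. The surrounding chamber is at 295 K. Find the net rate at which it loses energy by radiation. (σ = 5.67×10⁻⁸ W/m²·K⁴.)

Q ≈ 6690 W

A = 0.827 × 0.999 = 0.826 m².
Convert: 361 °C = 634 K.
Q = εσA(T⁴ − T_s⁴). T⁴ − T_s⁴ = (634)⁴ − (295)⁴ = 1.62×10^11 − 7.57×10^9 = 1.54×10^11 K⁴.
Q = 0.928 × 5.67×10⁻⁸ × 0.826 × 1.54×10^11 = 6690 W.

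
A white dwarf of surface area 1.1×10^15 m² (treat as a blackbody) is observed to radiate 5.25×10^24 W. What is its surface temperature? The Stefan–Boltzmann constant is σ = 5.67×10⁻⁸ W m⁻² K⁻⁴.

From P = σAT⁴, T = (P / σA)^(1/4) = (5.25×10^24 / (5.67×10⁻⁸ × 1.10×10^15))^(1/4).
T = (8.42×10^16)^(1/4) = 17000 K.

T ≈ 17000 K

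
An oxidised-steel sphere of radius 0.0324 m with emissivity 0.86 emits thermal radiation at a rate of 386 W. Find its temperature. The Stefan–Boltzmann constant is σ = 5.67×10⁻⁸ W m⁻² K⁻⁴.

A = 4πr² = 4π × (0.0324)² = 0.0132 m².
From P = εσAT⁴, T = (P / εσA)^(1/4) = (386 / (0.86 × 5.67×10⁻⁸ × 0.0132))^(1/4).
T = (6.00×10^11)^(1/4) = 880 K.

T ≈ 880 K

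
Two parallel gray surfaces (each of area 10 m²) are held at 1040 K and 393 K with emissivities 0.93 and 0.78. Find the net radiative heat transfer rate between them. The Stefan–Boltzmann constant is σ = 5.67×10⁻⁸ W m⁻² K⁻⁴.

For two large parallel gray plates, q = σ(T₁⁴ − T₂⁴) / (1/ε₁ + 1/ε₂ − 1).
1/ε₁ + 1/ε₂ − 1 = 1/0.93 + 1/0.78 − 1 = 1.357.
T₁⁴ − T₂⁴ = 1.17×10^12 − 2.39×10^10 = 1.15×10^12 K⁴.
q = 5.67×10⁻⁸ × 1.15×10^12 / 1.357 = 47900 W/m².
Q = q·A = 47900 × 10 = 4.79×10^5 W.

Q ≈ 4.79×10^5 W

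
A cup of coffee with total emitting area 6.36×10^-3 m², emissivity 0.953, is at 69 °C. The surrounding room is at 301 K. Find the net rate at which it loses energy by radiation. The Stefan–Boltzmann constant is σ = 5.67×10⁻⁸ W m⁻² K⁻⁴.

Convert: 69 °C = 342 K.
Q = εσA(T⁴ − T_s⁴). T⁴ − T_s⁴ = (342)⁴ − (301)⁴ = 1.37×10^10 − 8.21×10^9 = 5.47×10^9 K⁴.
Q = 0.953 × 5.67×10⁻⁸ × 6.36×10^-3 × 5.47×10^9 = 1.88 W.

Q ≈ 1.88 W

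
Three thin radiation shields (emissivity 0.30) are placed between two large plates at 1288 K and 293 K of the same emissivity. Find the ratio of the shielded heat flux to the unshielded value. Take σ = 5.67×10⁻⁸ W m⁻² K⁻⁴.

With N identical shields there are N+1 = 4 gaps in series, each with the same radiative resistance, so the flux falls to 1/(N+1) of its unshielded value.

ratio ≈ 0.250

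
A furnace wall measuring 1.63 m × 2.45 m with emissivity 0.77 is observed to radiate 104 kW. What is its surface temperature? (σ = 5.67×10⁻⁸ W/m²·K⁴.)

T ≈ 879 K

A = 1.63 × 2.45 = 3.99 m².
From P = εσAT⁴, T = (P / εσA)^(1/4) = (1.04×10^5 / (0.77 × 5.67×10⁻⁸ × 3.99))^(1/4).
T = (5.96×10^11)^(1/4) = 879 K.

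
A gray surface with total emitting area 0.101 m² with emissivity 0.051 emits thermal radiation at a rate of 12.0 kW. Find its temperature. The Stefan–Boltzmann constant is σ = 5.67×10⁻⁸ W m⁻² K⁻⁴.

T ≈ 2530 K

From P = εσAT⁴, T = (P / εσA)^(1/4) = (12000 / (0.051 × 5.67×10⁻⁸ × 0.101))^(1/4).
T = (4.11×10^13)^(1/4) = 2530 K.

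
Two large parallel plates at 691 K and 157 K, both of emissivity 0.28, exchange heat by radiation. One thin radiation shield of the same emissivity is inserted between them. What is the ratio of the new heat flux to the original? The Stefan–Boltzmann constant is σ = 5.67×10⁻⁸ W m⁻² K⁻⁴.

With N identical shields there are N+1 = 2 gaps in series, each with the same radiative resistance, so the flux falls to 1/(N+1) of its unshielded value.

ratio ≈ 0.500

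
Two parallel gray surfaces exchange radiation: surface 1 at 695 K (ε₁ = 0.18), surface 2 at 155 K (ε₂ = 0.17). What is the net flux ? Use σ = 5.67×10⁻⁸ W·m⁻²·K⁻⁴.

q ≈ 1260 W/m²

For two large parallel gray plates, q = σ(T₁⁴ − T₂⁴) / (1/ε₁ + 1/ε₂ − 1).
1/ε₁ + 1/ε₂ − 1 = 1/0.18 + 1/0.17 − 1 = 10.44.
T₁⁴ − T₂⁴ = 2.33×10^11 − 5.77×10^8 = 2.33×10^11 K⁴.
q = 5.67×10⁻⁸ × 2.33×10^11 / 10.44 = 1260 W/m².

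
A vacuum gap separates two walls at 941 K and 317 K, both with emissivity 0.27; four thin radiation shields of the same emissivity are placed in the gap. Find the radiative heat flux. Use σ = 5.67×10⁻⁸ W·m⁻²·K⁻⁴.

q ≈ 1370 W/m²

Each of the 5 gaps contributes resistance (2/ε − 1) = 2/0.27 − 1 = 6.407; total = 32.04.
q = σ(T₁⁴ − T₂⁴) / 32.04 = 5.67×10⁻⁸ × 7.74×10^11 / 32.04 = 1370 W/m².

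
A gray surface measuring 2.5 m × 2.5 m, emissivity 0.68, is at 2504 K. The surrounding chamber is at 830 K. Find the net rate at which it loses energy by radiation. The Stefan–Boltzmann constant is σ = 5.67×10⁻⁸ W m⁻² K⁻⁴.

A = 2.5 × 2.5 = 6.25 m².
Q = εσA(T⁴ − T_s⁴). T⁴ − T_s⁴ = (2504)⁴ − (830)⁴ = 3.93×10^13 − 4.75×10^11 = 3.88×10^13 K⁴.
Q = 0.68 × 5.67×10⁻⁸ × 6.25 × 3.88×10^13 = 9.36×10^6 W.

Q ≈ 9.36×10^6 W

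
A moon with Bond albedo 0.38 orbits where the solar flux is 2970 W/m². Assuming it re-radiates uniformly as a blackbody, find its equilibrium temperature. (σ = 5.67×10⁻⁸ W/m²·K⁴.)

T ≈ 300 K

Power absorbed = (1−a)S·πR²; power emitted = 4πR²σT⁴. Equating and cancelling πR²:
T = ((1−a)S / 4σ)^(1/4) = (1840 / (4 × 5.67×10⁻⁸))^(1/4) = (8.12×10^9)^(1/4).
T = 300 K.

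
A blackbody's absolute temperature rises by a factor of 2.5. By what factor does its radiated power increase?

P ∝ T⁴, so the power scales as (2.5)⁴ = 39.1.

factor ≈ 39.1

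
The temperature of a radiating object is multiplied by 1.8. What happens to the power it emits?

P ∝ T⁴, so the power scales as (1.8)⁴ = 10.5.

factor ≈ 10.5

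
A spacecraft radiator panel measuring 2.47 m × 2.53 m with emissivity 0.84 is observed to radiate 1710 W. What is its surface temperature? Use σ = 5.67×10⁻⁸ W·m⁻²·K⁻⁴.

A = 2.47 × 2.53 = 6.25 m².
From P = εσAT⁴, T = (P / εσA)^(1/4) = (1710 / (0.84 × 5.67×10⁻⁸ × 6.25))^(1/4).
T = (5.75×10^9)^(1/4) = 275 K.

T ≈ 275 K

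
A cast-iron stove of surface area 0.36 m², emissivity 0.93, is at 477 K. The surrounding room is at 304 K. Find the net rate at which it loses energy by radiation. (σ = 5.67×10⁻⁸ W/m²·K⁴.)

Q = εσA(T⁴ − T_s⁴). T⁴ − T_s⁴ = (477)⁴ − (304)⁴ = 5.18×10^10 − 8.54×10^9 = 4.32×10^10 K⁴.
Q = 0.93 × 5.67×10⁻⁸ × 0.360 × 4.32×10^10 = 821 W.

Q ≈ 821 W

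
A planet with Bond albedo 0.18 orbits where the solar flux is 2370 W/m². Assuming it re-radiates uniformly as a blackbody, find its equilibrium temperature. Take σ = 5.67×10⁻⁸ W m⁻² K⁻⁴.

Power absorbed = (1−a)S·πR²; power emitted = 4πR²σT⁴. Equating and cancelling πR²:
T = ((1−a)S / 4σ)^(1/4) = (1940 / (4 × 5.67×10⁻⁸))^(1/4) = (8.57×10^9)^(1/4).
T = 304 K.

T ≈ 304 K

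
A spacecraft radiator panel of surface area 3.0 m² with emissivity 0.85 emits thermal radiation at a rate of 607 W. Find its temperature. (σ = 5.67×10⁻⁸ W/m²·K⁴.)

T ≈ 255 K

From P = εσAT⁴, T = (P / εσA)^(1/4) = (607 / (0.85 × 5.67×10⁻⁸ × 3.00))^(1/4).
T = (4.20×10^9)^(1/4) = 255 K.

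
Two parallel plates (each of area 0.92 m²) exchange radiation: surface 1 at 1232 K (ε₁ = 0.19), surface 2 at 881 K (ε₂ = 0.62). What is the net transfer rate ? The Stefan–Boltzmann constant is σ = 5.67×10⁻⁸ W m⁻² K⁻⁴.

Q ≈ 15100 W

For two large parallel gray plates, q = σ(T₁⁴ − T₂⁴) / (1/ε₁ + 1/ε₂ − 1).
1/ε₁ + 1/ε₂ − 1 = 1/0.19 + 1/0.62 − 1 = 5.876.
T₁⁴ − T₂⁴ = 2.30×10^12 − 6.02×10^11 = 1.70×10^12 K⁴.
q = 5.67×10⁻⁸ × 1.70×10^12 / 5.876 = 16400 W/m².
Q = q·A = 16400 × 0.92 = 15100 W.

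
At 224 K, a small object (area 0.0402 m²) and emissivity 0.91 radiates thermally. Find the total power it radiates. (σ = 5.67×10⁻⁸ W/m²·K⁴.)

P ≈ 5.22 W

P = εσAT⁴ = 0.91 × 5.67×10⁻⁸ × 0.0402 × (224)⁴ = 0.91 × 5.67×10⁻⁸ × 0.0402 × 2.52×10^9.
P = 5.22 W.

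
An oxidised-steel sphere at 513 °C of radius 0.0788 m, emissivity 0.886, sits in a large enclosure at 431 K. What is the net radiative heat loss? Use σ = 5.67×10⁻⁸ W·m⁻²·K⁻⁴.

Q ≈ 1360 W

A = 4πr² = 4π × (0.0788)² = 0.0780 m².
Convert: 513 °C = 786 K.
Q = εσA(T⁴ − T_s⁴). T⁴ − T_s⁴ = (786)⁴ − (431)⁴ = 3.82×10^11 − 3.45×10^10 = 3.47×10^11 K⁴.
Q = 0.886 × 5.67×10⁻⁸ × 0.0780 × 3.47×10^11 = 1360 W.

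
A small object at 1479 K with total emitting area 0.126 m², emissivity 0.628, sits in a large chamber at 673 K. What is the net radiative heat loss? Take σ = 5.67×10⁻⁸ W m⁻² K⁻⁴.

Q ≈ 20500 W

Q = εσA(T⁴ − T_s⁴). T⁴ − T_s⁴ = (1479)⁴ − (673)⁴ = 4.78×10^12 − 2.05×10^11 = 4.58×10^12 K⁴.
Q = 0.628 × 5.67×10⁻⁸ × 0.126 × 4.58×10^12 = 20500 W.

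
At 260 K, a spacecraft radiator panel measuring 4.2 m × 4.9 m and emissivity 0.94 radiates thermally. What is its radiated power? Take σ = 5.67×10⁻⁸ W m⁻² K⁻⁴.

A = 4.2 × 4.9 = 20.6 m².
P = εσAT⁴ = 0.94 × 5.67×10⁻⁸ × 20.6 × (260)⁴ = 0.94 × 5.67×10⁻⁸ × 20.6 × 4.57×10^9.
P = 5010 W.

P ≈ 5010 W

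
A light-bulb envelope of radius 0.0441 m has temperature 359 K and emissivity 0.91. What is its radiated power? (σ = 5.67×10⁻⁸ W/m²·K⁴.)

P ≈ 20.9 W

A = 4πr² = 4π × (0.0441)² = 0.0244 m².
P = εσAT⁴ = 0.91 × 5.67×10⁻⁸ × 0.0244 × (359)⁴ = 0.91 × 5.67×10⁻⁸ × 0.0244 × 1.66×10^10.
P = 20.9 W.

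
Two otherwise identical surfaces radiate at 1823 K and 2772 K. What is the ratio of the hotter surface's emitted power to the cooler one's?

P ∝ T⁴, so the ratio is (2772/1823)⁴ = (1.521)⁴ = 5.35.

ratio ≈ 5.35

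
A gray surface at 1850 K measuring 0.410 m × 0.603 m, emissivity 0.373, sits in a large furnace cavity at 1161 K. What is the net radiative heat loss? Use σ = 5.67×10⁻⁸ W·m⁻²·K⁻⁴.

Q ≈ 51700 W

A = 0.410 × 0.603 = 0.247 m².
Q = εσA(T⁴ − T_s⁴). T⁴ − T_s⁴ = (1850)⁴ − (1161)⁴ = 1.17×10^13 − 1.82×10^12 = 9.90×10^12 K⁴.
Q = 0.373 × 5.67×10⁻⁸ × 0.247 × 9.90×10^12 = 51700 W.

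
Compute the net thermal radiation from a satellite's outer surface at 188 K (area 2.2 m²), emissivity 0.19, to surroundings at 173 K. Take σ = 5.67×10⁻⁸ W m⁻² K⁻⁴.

Q = εσA(T⁴ − T_s⁴). T⁴ − T_s⁴ = (188)⁴ − (173)⁴ = 1.25×10^9 − 8.96×10^8 = 3.53×10^8 K⁴.
Q = 0.19 × 5.67×10⁻⁸ × 2.20 × 3.53×10^8 = 8.38 W.

Q ≈ 8.38 W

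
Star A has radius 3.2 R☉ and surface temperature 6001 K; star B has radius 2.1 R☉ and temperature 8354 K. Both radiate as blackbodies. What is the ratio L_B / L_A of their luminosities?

L = 4πR²σT⁴ ∝ R²T⁴, so L_B/L_A = (2.1/3.2)² × (8354/6001)⁴ = 0.431 × 3.76 = 1.62.

L_B/L_A ≈ 1.62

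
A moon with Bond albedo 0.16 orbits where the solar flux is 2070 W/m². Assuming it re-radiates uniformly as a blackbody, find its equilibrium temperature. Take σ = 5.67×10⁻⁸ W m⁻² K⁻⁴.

Power absorbed = (1−a)S·πR²; power emitted = 4πR²σT⁴. Equating and cancelling πR²:
T = ((1−a)S / 4σ)^(1/4) = (1740 / (4 × 5.67×10⁻⁸))^(1/4) = (7.67×10^9)^(1/4).
T = 296 K.

T ≈ 296 K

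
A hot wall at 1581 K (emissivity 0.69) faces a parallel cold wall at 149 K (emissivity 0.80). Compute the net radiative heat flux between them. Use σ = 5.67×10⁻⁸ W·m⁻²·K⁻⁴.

For two large parallel gray plates, q = σ(T₁⁴ − T₂⁴) / (1/ε₁ + 1/ε₂ − 1).
1/ε₁ + 1/ε₂ − 1 = 1/0.69 + 1/0.80 − 1 = 1.699.
T₁⁴ − T₂⁴ = 6.25×10^12 − 4.93×10^8 = 6.25×10^12 K⁴.
q = 5.67×10⁻⁸ × 6.25×10^12 / 1.699 = 2.08×10^5 W/m².

q ≈ 2.08×10^5 W/m²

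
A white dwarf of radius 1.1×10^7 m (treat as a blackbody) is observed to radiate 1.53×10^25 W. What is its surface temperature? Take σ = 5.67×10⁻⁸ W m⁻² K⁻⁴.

T ≈ 20500 K

A = 4πr² = 4π × (1.1×10^7)² = 1.52×10^15 m².
From P = σAT⁴, T = (P / σA)^(1/4) = (1.53×10^25 / (5.67×10⁻⁸ × 1.52×10^15))^(1/4).
T = (1.77×10^17)^(1/4) = 20500 K.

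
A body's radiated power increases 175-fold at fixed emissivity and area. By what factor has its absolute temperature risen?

factor ≈ 3.64

P ∝ T⁴ ⇒ T ∝ P^(1/4), so T scales by (175)^(1/4) = 3.64.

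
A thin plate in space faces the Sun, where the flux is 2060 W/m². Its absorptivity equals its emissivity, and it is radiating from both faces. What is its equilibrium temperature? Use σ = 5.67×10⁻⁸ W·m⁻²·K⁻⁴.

Absorbed flux αS = emitted flux 2εσT⁴ per unit area; with α = ε this gives T = (S/2σ)^(1/4).
T = (2060 / (2 × 5.67×10⁻⁸))^(1/4) = (1.82×10^10)^(1/4).
T = 367 K.

T ≈ 367 K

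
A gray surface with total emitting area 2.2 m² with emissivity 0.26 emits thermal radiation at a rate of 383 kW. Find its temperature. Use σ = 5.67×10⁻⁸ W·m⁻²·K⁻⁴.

From P = εσAT⁴, T = (P / εσA)^(1/4) = (3.83×10^5 / (0.26 × 5.67×10⁻⁸ × 2.20))^(1/4).
T = (1.18×10^13)^(1/4) = 1850 K.

T ≈ 1850 K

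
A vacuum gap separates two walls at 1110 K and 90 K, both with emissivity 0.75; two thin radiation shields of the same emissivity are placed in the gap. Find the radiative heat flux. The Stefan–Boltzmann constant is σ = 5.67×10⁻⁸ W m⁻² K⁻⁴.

Each of the 3 gaps contributes resistance (2/ε − 1) = 2/0.75 − 1 = 1.667; total = 5.000.
q = σ(T₁⁴ − T₂⁴) / 5.000 = 5.67×10⁻⁸ × 1.52×10^12 / 5.000 = 17200 W/m².

q ≈ 17200 W/m²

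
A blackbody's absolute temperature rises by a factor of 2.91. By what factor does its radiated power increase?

P ∝ T⁴, so the power scales as (2.91)⁴ = 71.7.

factor ≈ 71.7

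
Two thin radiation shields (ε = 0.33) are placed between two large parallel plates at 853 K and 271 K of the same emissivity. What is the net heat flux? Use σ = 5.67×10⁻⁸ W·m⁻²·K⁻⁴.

q ≈ 1960 W/m²

Each of the 3 gaps contributes resistance (2/ε − 1) = 2/0.33 − 1 = 5.061; total = 15.18.
q = σ(T₁⁴ − T₂⁴) / 15.18 = 5.67×10⁻⁸ × 5.24×10^11 / 15.18 = 1960 W/m².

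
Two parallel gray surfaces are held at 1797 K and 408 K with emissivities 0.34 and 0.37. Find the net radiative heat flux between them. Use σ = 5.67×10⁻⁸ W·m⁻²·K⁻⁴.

For two large parallel gray plates, q = σ(T₁⁴ − T₂⁴) / (1/ε₁ + 1/ε₂ − 1).
1/ε₁ + 1/ε₂ − 1 = 1/0.34 + 1/0.37 − 1 = 4.644.
T₁⁴ − T₂⁴ = 1.04×10^13 − 2.77×10^10 = 1.04×10^13 K⁴.
q = 5.67×10⁻⁸ × 1.04×10^13 / 4.644 = 1.27×10^5 W/m².

q ≈ 1.27×10^5 W/m²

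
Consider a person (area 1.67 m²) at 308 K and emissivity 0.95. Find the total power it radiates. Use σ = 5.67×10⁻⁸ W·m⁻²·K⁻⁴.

Stefan–Boltzmann: P = εσAT⁴ = 0.95 × 5.67×10⁻⁸ × 1.67 × (308)⁴ = 0.95 × 5.67×10⁻⁸ × 1.67 × 9.00×10^9.
P = 810 W.

P ≈ 810 W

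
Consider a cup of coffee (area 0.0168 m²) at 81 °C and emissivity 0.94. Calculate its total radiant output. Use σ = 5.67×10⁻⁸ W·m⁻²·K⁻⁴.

81 °C = 354 K.
P = εσAT⁴ = 0.94 × 5.67×10⁻⁸ × 0.0168 × (354)⁴ = 0.94 × 5.67×10⁻⁸ × 0.0168 × 1.57×10^10.
P = 14.1 W.

P ≈ 14.1 W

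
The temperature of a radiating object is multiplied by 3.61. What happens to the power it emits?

P ∝ T⁴, so the power scales as (3.61)⁴ = 170.

factor ≈ 170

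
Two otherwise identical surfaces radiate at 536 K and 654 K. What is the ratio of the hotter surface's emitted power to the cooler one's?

ratio ≈ 2.22

P ∝ T⁴, so the ratio is (654/536)⁴ = (1.220)⁴ = 2.22.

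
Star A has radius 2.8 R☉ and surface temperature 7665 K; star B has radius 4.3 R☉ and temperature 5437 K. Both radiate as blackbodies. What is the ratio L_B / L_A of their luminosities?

L = 4πR²σT⁴ ∝ R²T⁴, so L_B/L_A = (4.3/2.8)² × (5437/7665)⁴ = 2.36 × 0.253 = 0.597.

L_B/L_A ≈ 0.597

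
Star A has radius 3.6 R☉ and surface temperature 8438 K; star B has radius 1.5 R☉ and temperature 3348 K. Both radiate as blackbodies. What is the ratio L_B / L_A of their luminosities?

L_B/L_A ≈ 4.30×10^-3

L = 4πR²σT⁴ ∝ R²T⁴, so L_B/L_A = (1.5/3.6)² × (3348/8438)⁴ = 0.174 × 0.0248 = 4.30×10^-3.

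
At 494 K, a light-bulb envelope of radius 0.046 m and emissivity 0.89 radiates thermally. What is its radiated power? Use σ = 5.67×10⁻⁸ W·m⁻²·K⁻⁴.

P ≈ 79.9 W

A = 4πr² = 4π × (0.046)² = 0.0266 m².
P = εσAT⁴ = 0.89 × 5.67×10⁻⁸ × 0.0266 × (494)⁴ = 0.89 × 5.67×10⁻⁸ × 0.0266 × 5.96×10^10.
P = 79.9 W.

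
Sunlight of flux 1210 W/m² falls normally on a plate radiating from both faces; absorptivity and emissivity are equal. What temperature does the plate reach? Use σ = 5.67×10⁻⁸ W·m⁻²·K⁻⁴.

Absorbed flux αS = emitted flux 2εσT⁴ per unit area; with α = ε this gives T = (S/2σ)^(1/4).
T = (1210 / (2 × 5.67×10⁻⁸))^(1/4) = (1.07×10^10)^(1/4).
T = 321 K.

T ≈ 321 K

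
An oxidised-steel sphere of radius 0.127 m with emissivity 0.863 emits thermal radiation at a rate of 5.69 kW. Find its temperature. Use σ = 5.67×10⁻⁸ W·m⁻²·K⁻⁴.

A = 4πr² = 4π × (0.127)² = 0.203 m².
From P = εσAT⁴, T = (P / εσA)^(1/4) = (5690 / (0.863 × 5.67×10⁻⁸ × 0.203))^(1/4).
T = (5.74×10^11)^(1/4) = 870 K.

T ≈ 870 K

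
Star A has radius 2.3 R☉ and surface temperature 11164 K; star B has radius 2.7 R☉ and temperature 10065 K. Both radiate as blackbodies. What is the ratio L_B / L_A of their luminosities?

L_B/L_A ≈ 0.910

L = 4πR²σT⁴ ∝ R²T⁴, so L_B/L_A = (2.7/2.3)² × (10065/11164)⁴ = 1.38 × 0.661 = 0.910.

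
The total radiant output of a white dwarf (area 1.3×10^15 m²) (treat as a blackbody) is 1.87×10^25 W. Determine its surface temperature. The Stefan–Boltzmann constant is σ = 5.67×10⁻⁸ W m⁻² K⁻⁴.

From P = σAT⁴, T = (P / σA)^(1/4) = (1.87×10^25 / (5.67×10⁻⁸ × 1.30×10^15))^(1/4).
T = (2.54×10^17)^(1/4) = 22400 K.

T ≈ 22400 K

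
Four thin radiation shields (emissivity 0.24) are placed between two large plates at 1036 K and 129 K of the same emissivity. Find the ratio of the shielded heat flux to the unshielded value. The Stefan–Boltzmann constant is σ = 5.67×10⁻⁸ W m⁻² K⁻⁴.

ratio ≈ 0.200

With N identical shields there are N+1 = 5 gaps in series, each with the same radiative resistance, so the flux falls to 1/(N+1) of its unshielded value.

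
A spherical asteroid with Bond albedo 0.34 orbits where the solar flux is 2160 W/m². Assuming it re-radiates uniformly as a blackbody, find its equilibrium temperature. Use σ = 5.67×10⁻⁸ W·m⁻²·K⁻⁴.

T ≈ 282 K

Power absorbed = (1−a)S·πR²; power emitted = 4πR²σT⁴. Equating and cancelling πR²:
T = ((1−a)S / 4σ)^(1/4) = (1430 / (4 × 5.67×10⁻⁸))^(1/4) = (6.29×10^9)^(1/4).
T = 282 K.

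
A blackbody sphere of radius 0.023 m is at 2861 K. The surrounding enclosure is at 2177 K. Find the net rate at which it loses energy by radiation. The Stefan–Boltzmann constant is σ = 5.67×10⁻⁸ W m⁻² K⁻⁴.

Q ≈ 16800 W

A = 4πr² = 4π × (0.023)² = 6.65×10^-3 m².
Q = σA(T⁴ − T_s⁴). T⁴ − T_s⁴ = (2861)⁴ − (2177)⁴ = 6.70×10^13 − 2.25×10^13 = 4.45×10^13 K⁴.
Q = 5.67×10⁻⁸ × 6.65×10^-3 × 4.45×10^13 = 16800 W.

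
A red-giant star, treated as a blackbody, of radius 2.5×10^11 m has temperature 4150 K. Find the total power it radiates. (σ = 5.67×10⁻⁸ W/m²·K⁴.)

A = 4πr² = 4π × (2.5×10^11)² = 7.85×10^23 m².
P = σAT⁴ = 5.67×10⁻⁸ × 7.85×10^23 × (4150)⁴ = 5.67×10⁻⁸ × 7.85×10^23 × 2.97×10^14.
P = 1.32×10^31 W.

P ≈ 1.32×10^31 W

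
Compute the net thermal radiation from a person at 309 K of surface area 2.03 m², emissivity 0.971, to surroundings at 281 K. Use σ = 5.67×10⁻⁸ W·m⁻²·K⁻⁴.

Q = εσA(T⁴ − T_s⁴). T⁴ − T_s⁴ = (309)⁴ − (281)⁴ = 9.12×10^9 − 6.23×10^9 = 2.88×10^9 K⁴.
Q = 0.971 × 5.67×10⁻⁸ × 2.03 × 2.88×10^9 = 322 W.

Q ≈ 322 W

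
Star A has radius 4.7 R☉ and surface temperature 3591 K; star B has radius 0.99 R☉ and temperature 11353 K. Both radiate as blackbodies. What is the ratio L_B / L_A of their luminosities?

L_B/L_A ≈ 4.43

L = 4πR²σT⁴ ∝ R²T⁴, so L_B/L_A = (0.99/4.7)² × (11353/3591)⁴ = 0.0444 × 99.9 = 4.43.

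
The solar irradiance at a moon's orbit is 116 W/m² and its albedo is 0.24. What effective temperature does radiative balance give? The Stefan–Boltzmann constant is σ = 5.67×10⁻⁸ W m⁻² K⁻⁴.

T ≈ 140 K

Power absorbed = (1−a)S·πR²; power emitted = 4πR²σT⁴. Equating and cancelling πR²:
T = ((1−a)S / 4σ)^(1/4) = (88.2 / (4 × 5.67×10⁻⁸))^(1/4) = (3.89×10^8)^(1/4).
T = 140 K.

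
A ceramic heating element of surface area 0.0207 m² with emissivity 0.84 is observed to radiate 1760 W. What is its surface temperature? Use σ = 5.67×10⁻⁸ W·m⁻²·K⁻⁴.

From P = εσAT⁴, T = (P / εσA)^(1/4) = (1760 / (0.84 × 5.67×10⁻⁸ × 0.0207))^(1/4).
T = (1.79×10^12)^(1/4) = 1160 K.

T ≈ 1160 K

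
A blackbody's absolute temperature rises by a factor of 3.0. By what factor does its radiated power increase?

P ∝ T⁴, so the power scales as (3.0)⁴ = 81.0.

factor ≈ 81.0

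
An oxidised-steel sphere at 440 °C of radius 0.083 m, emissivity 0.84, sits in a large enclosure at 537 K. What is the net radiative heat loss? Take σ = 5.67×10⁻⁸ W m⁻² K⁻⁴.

Q ≈ 723 W

A = 4πr² = 4π × (0.083)² = 0.0866 m².
Convert: 440 °C = 713 K.
Q = εσA(T⁴ − T_s⁴). T⁴ − T_s⁴ = (713)⁴ − (537)⁴ = 2.58×10^11 − 8.32×10^10 = 1.75×10^11 K⁴.
Q = 0.84 × 5.67×10⁻⁸ × 0.0866 × 1.75×10^11 = 723 W.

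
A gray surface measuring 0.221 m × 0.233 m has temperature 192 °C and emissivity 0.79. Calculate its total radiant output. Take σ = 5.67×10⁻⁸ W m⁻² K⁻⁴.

A = 0.221 × 0.233 = 0.0515 m².
192 °C = 465 K.
Stefan–Boltzmann: P = εσAT⁴ = 0.79 × 5.67×10⁻⁸ × 0.0515 × (465)⁴ = 0.79 × 5.67×10⁻⁸ × 0.0515 × 4.68×10^10.
P = 108 W.

P ≈ 108 W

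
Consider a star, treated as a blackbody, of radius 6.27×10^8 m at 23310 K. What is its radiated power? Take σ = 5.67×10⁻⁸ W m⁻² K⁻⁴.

P ≈ 8.27×10^28 W

A = 4πr² = 4π × (6.27×10^8)² = 4.94×10^18 m².
P = σAT⁴ = 5.67×10⁻⁸ × 4.94×10^18 × (23310)⁴ = 5.67×10⁻⁸ × 4.94×10^18 × 2.95×10^17.
P = 8.27×10^28 W.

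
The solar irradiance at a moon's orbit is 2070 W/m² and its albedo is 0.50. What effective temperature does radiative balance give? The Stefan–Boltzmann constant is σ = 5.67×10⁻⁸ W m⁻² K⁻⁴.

Power absorbed = (1−a)S·πR²; power emitted = 4πR²σT⁴. Equating and cancelling πR²:
T = ((1−a)S / 4σ)^(1/4) = (1040 / (4 × 5.67×10⁻⁸))^(1/4) = (4.56×10^9)^(1/4).
T = 260 K.

T ≈ 260 K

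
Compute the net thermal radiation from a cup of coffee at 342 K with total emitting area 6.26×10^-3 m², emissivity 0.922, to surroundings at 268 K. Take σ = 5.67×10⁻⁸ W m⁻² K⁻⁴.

Q = εσA(T⁴ − T_s⁴). T⁴ − T_s⁴ = (342)⁴ − (268)⁴ = 1.37×10^10 − 5.16×10^9 = 8.52×10^9 K⁴.
Q = 0.922 × 5.67×10⁻⁸ × 6.26×10^-3 × 8.52×10^9 = 2.79 W.

Q ≈ 2.79 W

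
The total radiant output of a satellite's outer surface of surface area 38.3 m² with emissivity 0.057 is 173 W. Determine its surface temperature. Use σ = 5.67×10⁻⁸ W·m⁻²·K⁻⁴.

T ≈ 193 K

From P = εσAT⁴, T = (P / εσA)^(1/4) = (173 / (0.057 × 5.67×10⁻⁸ × 38.3))^(1/4).
T = (1.40×10^9)^(1/4) = 193 K.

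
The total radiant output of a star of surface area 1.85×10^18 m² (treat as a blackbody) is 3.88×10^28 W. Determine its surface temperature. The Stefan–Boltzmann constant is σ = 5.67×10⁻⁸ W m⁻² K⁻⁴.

T ≈ 24700 K

From P = σAT⁴, T = (P / σA)^(1/4) = (3.88×10^28 / (5.67×10⁻⁸ × 1.85×10^18))^(1/4).
T = (3.70×10^17)^(1/4) = 24700 K.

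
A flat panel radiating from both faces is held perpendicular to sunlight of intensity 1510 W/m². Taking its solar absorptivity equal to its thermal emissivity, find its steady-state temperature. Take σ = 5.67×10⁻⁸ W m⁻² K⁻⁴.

T ≈ 340 K

Absorbed flux αS = emitted flux 2εσT⁴ per unit area; with α = ε this gives T = (S/2σ)^(1/4).
T = (1510 / (2 × 5.67×10⁻⁸))^(1/4) = (1.33×10^10)^(1/4).
T = 340 K.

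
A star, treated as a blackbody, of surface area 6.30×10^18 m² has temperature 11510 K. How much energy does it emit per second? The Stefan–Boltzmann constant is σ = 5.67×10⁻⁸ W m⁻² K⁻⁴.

P = σAT⁴ = 5.67×10⁻⁸ × 6.30×10^18 × (11510)⁴ = 5.67×10⁻⁸ × 6.30×10^18 × 1.76×10^16.
P = 6.27×10^27 W.

P ≈ 6.27×10^27 W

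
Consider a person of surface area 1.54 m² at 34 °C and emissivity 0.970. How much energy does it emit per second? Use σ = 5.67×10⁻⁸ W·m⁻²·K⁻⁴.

34 °C = 307 K.
P = εσAT⁴ = 0.970 × 5.67×10⁻⁸ × 1.54 × (307)⁴ = 0.970 × 5.67×10⁻⁸ × 1.54 × 8.88×10^9.
P = 752 W.

P ≈ 752 W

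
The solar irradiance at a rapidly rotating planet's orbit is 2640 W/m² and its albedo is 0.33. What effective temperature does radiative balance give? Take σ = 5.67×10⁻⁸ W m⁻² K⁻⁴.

T ≈ 297 K

Power absorbed = (1−a)S·πR²; power emitted = 4πR²σT⁴. Equating and cancelling πR²:
T = ((1−a)S / 4σ)^(1/4) = (1770 / (4 × 5.67×10⁻⁸))^(1/4) = (7.80×10^9)^(1/4).
T = 297 K.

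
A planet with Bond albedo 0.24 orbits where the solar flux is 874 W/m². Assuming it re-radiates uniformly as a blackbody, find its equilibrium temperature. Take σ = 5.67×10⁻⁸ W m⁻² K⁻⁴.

T ≈ 233 K

Power absorbed = (1−a)S·πR²; power emitted = 4πR²σT⁴. Equating and cancelling πR²:
T = ((1−a)S / 4σ)^(1/4) = (664 / (4 × 5.67×10⁻⁸))^(1/4) = (2.93×10^9)^(1/4).
T = 233 K.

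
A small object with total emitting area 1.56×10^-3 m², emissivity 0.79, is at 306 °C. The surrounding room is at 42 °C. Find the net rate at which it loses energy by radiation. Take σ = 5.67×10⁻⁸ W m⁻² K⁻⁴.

Q ≈ 7.17 W

Convert: 306 °C = 579 K; 42 °C = 315 K.
Q = εσA(T⁴ − T_s⁴). T⁴ − T_s⁴ = (579)⁴ − (315)⁴ = 1.12×10^11 − 9.85×10^9 = 1.03×10^11 K⁴.
Q = 0.79 × 5.67×10⁻⁸ × 1.56×10^-3 × 1.03×10^11 = 7.17 W.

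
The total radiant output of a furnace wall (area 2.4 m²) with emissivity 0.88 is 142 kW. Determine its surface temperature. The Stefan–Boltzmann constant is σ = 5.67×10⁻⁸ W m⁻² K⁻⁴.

T ≈ 1040 K

From P = εσAT⁴, T = (P / εσA)^(1/4) = (1.42×10^5 / (0.88 × 5.67×10⁻⁸ × 2.40))^(1/4).
T = (1.19×10^12)^(1/4) = 1040 K.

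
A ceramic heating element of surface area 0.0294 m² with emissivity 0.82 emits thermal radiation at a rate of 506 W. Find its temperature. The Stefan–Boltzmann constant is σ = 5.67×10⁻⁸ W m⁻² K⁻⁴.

From P = εσAT⁴, T = (P / εσA)^(1/4) = (506 / (0.82 × 5.67×10⁻⁸ × 0.0294))^(1/4).
T = (3.70×10^11)^(1/4) = 780 K.

T ≈ 780 K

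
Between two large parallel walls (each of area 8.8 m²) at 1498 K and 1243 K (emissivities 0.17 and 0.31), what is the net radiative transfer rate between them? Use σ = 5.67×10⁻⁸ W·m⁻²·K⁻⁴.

For two large parallel gray plates, q = σ(T₁⁴ − T₂⁴) / (1/ε₁ + 1/ε₂ − 1).
1/ε₁ + 1/ε₂ − 1 = 1/0.17 + 1/0.31 − 1 = 8.108.
T₁⁴ − T₂⁴ = 5.04×10^12 − 2.39×10^12 = 2.65×10^12 K⁴.
q = 5.67×10⁻⁸ × 2.65×10^12 / 8.108 = 18500 W/m².
Q = q·A = 18500 × 8.8 = 1.63×10^5 W.

Q ≈ 1.63×10^5 W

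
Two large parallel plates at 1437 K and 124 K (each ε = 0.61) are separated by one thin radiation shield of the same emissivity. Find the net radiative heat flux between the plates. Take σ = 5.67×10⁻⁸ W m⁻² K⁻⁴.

Each of the 2 gaps contributes resistance (2/ε − 1) = 2/0.61 − 1 = 2.279; total = 4.557.
q = σ(T₁⁴ − T₂⁴) / 4.557 = 5.67×10⁻⁸ × 4.26×10^12 / 4.557 = 53000 W/m².

q ≈ 53000 W/m²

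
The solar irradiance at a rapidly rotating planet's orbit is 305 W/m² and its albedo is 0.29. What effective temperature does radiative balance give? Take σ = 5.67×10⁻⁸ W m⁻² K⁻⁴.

Power absorbed = (1−a)S·πR²; power emitted = 4πR²σT⁴. Equating and cancelling πR²:
T = ((1−a)S / 4σ)^(1/4) = (217 / (4 × 5.67×10⁻⁸))^(1/4) = (9.55×10^8)^(1/4).
T = 176 K.

T ≈ 176 K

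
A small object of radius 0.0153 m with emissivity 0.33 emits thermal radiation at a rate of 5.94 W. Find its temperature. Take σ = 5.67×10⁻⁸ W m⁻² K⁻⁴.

A = 4πr² = 4π × (0.0153)² = 2.94×10^-3 m².
From P = εσAT⁴, T = (P / εσA)^(1/4) = (5.94 / (0.33 × 5.67×10⁻⁸ × 2.94×10^-3))^(1/4).
T = (1.08×10^11)^(1/4) = 573 K.

T ≈ 573 K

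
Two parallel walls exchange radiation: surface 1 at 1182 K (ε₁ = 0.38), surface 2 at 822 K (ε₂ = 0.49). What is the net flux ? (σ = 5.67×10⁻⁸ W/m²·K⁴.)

q ≈ 23100 W/m²

For two large parallel gray plates, q = σ(T₁⁴ − T₂⁴) / (1/ε₁ + 1/ε₂ − 1).
1/ε₁ + 1/ε₂ − 1 = 1/0.38 + 1/0.49 − 1 = 3.672.
T₁⁴ − T₂⁴ = 1.95×10^12 − 4.57×10^11 = 1.50×10^12 K⁴.
q = 5.67×10⁻⁸ × 1.50×10^12 / 3.672 = 23100 W/m².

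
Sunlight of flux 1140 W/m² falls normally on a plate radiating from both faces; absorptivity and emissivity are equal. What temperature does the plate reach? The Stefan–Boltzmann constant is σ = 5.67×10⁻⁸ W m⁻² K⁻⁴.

Absorbed flux αS = emitted flux 2εσT⁴ per unit area; with α = ε this gives T = (S/2σ)^(1/4).
T = (1140 / (2 × 5.67×10⁻⁸))^(1/4) = (1.01×10^10)^(1/4).
T = 317 K.

T ≈ 317 K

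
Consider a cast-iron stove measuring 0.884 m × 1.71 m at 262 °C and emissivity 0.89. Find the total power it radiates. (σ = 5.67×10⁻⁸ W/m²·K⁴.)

A = 0.884 × 1.71 = 1.51 m².
262 °C = 535 K.
P = εσAT⁴ = 0.89 × 5.67×10⁻⁸ × 1.51 × (535)⁴ = 0.89 × 5.67×10⁻⁸ × 1.51 × 8.19×10^10.
P = 6250 W.

P ≈ 6250 W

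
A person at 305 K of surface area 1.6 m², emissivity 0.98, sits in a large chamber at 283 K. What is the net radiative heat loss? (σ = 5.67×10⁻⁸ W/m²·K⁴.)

Q ≈ 199 W

Q = εσA(T⁴ − T_s⁴). T⁴ − T_s⁴ = (305)⁴ − (283)⁴ = 8.65×10^9 − 6.41×10^9 = 2.24×10^9 K⁴.
Q = 0.98 × 5.67×10⁻⁸ × 1.60 × 2.24×10^9 = 199 W.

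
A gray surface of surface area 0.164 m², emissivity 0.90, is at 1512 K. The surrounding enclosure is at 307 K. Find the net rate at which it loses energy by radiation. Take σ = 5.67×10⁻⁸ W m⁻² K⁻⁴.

Q ≈ 43700 W

Q = εσA(T⁴ − T_s⁴). T⁴ − T_s⁴ = (1512)⁴ − (307)⁴ = 5.23×10^12 − 8.88×10^9 = 5.22×10^12 K⁴.
Q = 0.90 × 5.67×10⁻⁸ × 0.164 × 5.22×10^12 = 43700 W.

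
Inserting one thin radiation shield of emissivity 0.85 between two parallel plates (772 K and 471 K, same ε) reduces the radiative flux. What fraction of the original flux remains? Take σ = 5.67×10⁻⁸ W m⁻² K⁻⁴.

With N identical shields there are N+1 = 2 gaps in series, each with the same radiative resistance, so the flux falls to 1/(N+1) of its unshielded value.

ratio ≈ 0.500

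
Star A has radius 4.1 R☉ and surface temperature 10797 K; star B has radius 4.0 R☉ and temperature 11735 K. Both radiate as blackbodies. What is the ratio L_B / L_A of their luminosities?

L = 4πR²σT⁴ ∝ R²T⁴, so L_B/L_A = (4.0/4.1)² × (11735/10797)⁴ = 0.952 × 1.40 = 1.33.

L_B/L_A ≈ 1.33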